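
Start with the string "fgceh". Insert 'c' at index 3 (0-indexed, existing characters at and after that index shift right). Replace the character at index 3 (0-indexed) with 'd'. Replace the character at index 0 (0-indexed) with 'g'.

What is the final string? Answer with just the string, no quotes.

Answer: ggcdeh

Derivation:
Applying each edit step by step:
Start: "fgceh"
Op 1 (insert 'c' at idx 3): "fgceh" -> "fgcceh"
Op 2 (replace idx 3: 'c' -> 'd'): "fgcceh" -> "fgcdeh"
Op 3 (replace idx 0: 'f' -> 'g'): "fgcdeh" -> "ggcdeh"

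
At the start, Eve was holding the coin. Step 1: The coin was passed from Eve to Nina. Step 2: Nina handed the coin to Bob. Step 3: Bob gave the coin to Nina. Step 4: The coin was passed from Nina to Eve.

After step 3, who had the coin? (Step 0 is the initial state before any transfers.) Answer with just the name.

Tracking the coin holder through step 3:
After step 0 (start): Eve
After step 1: Nina
After step 2: Bob
After step 3: Nina

At step 3, the holder is Nina.

Answer: Nina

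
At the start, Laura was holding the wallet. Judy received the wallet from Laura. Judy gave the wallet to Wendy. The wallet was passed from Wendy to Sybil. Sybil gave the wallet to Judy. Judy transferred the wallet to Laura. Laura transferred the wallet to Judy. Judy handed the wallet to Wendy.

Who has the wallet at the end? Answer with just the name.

Answer: Wendy

Derivation:
Tracking the wallet through each event:
Start: Laura has the wallet.
After event 1: Judy has the wallet.
After event 2: Wendy has the wallet.
After event 3: Sybil has the wallet.
After event 4: Judy has the wallet.
After event 5: Laura has the wallet.
After event 6: Judy has the wallet.
After event 7: Wendy has the wallet.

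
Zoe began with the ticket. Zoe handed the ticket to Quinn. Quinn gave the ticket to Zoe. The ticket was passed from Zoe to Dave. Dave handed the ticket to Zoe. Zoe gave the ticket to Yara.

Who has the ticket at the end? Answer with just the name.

Answer: Yara

Derivation:
Tracking the ticket through each event:
Start: Zoe has the ticket.
After event 1: Quinn has the ticket.
After event 2: Zoe has the ticket.
After event 3: Dave has the ticket.
After event 4: Zoe has the ticket.
After event 5: Yara has the ticket.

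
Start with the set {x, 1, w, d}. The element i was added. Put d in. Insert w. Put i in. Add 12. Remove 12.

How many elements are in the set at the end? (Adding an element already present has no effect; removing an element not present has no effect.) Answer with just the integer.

Answer: 5

Derivation:
Tracking the set through each operation:
Start: {1, d, w, x}
Event 1 (add i): added. Set: {1, d, i, w, x}
Event 2 (add d): already present, no change. Set: {1, d, i, w, x}
Event 3 (add w): already present, no change. Set: {1, d, i, w, x}
Event 4 (add i): already present, no change. Set: {1, d, i, w, x}
Event 5 (add 12): added. Set: {1, 12, d, i, w, x}
Event 6 (remove 12): removed. Set: {1, d, i, w, x}

Final set: {1, d, i, w, x} (size 5)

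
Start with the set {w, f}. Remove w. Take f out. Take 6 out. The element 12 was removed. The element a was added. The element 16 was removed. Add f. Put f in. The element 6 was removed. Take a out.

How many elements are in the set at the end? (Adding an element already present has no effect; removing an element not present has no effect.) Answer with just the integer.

Tracking the set through each operation:
Start: {f, w}
Event 1 (remove w): removed. Set: {f}
Event 2 (remove f): removed. Set: {}
Event 3 (remove 6): not present, no change. Set: {}
Event 4 (remove 12): not present, no change. Set: {}
Event 5 (add a): added. Set: {a}
Event 6 (remove 16): not present, no change. Set: {a}
Event 7 (add f): added. Set: {a, f}
Event 8 (add f): already present, no change. Set: {a, f}
Event 9 (remove 6): not present, no change. Set: {a, f}
Event 10 (remove a): removed. Set: {f}

Final set: {f} (size 1)

Answer: 1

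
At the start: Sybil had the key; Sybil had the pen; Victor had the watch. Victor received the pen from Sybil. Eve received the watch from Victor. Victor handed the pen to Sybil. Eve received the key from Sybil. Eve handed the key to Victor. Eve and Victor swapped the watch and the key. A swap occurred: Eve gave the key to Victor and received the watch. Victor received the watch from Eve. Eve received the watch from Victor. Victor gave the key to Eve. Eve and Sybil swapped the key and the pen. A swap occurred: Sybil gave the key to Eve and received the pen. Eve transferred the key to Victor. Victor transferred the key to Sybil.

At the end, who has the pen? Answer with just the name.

Tracking all object holders:
Start: key:Sybil, pen:Sybil, watch:Victor
Event 1 (give pen: Sybil -> Victor). State: key:Sybil, pen:Victor, watch:Victor
Event 2 (give watch: Victor -> Eve). State: key:Sybil, pen:Victor, watch:Eve
Event 3 (give pen: Victor -> Sybil). State: key:Sybil, pen:Sybil, watch:Eve
Event 4 (give key: Sybil -> Eve). State: key:Eve, pen:Sybil, watch:Eve
Event 5 (give key: Eve -> Victor). State: key:Victor, pen:Sybil, watch:Eve
Event 6 (swap watch<->key: now watch:Victor, key:Eve). State: key:Eve, pen:Sybil, watch:Victor
Event 7 (swap key<->watch: now key:Victor, watch:Eve). State: key:Victor, pen:Sybil, watch:Eve
Event 8 (give watch: Eve -> Victor). State: key:Victor, pen:Sybil, watch:Victor
Event 9 (give watch: Victor -> Eve). State: key:Victor, pen:Sybil, watch:Eve
Event 10 (give key: Victor -> Eve). State: key:Eve, pen:Sybil, watch:Eve
Event 11 (swap key<->pen: now key:Sybil, pen:Eve). State: key:Sybil, pen:Eve, watch:Eve
Event 12 (swap key<->pen: now key:Eve, pen:Sybil). State: key:Eve, pen:Sybil, watch:Eve
Event 13 (give key: Eve -> Victor). State: key:Victor, pen:Sybil, watch:Eve
Event 14 (give key: Victor -> Sybil). State: key:Sybil, pen:Sybil, watch:Eve

Final state: key:Sybil, pen:Sybil, watch:Eve
The pen is held by Sybil.

Answer: Sybil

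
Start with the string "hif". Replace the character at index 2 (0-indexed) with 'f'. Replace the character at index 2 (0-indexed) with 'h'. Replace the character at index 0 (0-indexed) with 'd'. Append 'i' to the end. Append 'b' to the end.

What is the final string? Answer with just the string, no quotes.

Applying each edit step by step:
Start: "hif"
Op 1 (replace idx 2: 'f' -> 'f'): "hif" -> "hif"
Op 2 (replace idx 2: 'f' -> 'h'): "hif" -> "hih"
Op 3 (replace idx 0: 'h' -> 'd'): "hih" -> "dih"
Op 4 (append 'i'): "dih" -> "dihi"
Op 5 (append 'b'): "dihi" -> "dihib"

Answer: dihib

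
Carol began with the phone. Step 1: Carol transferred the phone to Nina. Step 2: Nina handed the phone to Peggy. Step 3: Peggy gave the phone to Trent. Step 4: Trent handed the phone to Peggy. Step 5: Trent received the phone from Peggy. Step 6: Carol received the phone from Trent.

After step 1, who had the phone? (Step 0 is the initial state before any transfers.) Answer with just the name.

Answer: Nina

Derivation:
Tracking the phone holder through step 1:
After step 0 (start): Carol
After step 1: Nina

At step 1, the holder is Nina.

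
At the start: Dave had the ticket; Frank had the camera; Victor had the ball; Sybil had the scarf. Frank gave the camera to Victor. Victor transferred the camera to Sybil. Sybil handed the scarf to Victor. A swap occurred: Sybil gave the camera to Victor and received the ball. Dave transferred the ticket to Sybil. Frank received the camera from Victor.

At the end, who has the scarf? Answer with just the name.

Tracking all object holders:
Start: ticket:Dave, camera:Frank, ball:Victor, scarf:Sybil
Event 1 (give camera: Frank -> Victor). State: ticket:Dave, camera:Victor, ball:Victor, scarf:Sybil
Event 2 (give camera: Victor -> Sybil). State: ticket:Dave, camera:Sybil, ball:Victor, scarf:Sybil
Event 3 (give scarf: Sybil -> Victor). State: ticket:Dave, camera:Sybil, ball:Victor, scarf:Victor
Event 4 (swap camera<->ball: now camera:Victor, ball:Sybil). State: ticket:Dave, camera:Victor, ball:Sybil, scarf:Victor
Event 5 (give ticket: Dave -> Sybil). State: ticket:Sybil, camera:Victor, ball:Sybil, scarf:Victor
Event 6 (give camera: Victor -> Frank). State: ticket:Sybil, camera:Frank, ball:Sybil, scarf:Victor

Final state: ticket:Sybil, camera:Frank, ball:Sybil, scarf:Victor
The scarf is held by Victor.

Answer: Victor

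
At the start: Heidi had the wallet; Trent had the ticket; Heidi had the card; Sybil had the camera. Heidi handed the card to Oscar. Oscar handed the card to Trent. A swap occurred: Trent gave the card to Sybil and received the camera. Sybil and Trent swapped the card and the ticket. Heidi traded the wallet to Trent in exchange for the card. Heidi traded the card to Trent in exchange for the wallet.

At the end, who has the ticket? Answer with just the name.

Tracking all object holders:
Start: wallet:Heidi, ticket:Trent, card:Heidi, camera:Sybil
Event 1 (give card: Heidi -> Oscar). State: wallet:Heidi, ticket:Trent, card:Oscar, camera:Sybil
Event 2 (give card: Oscar -> Trent). State: wallet:Heidi, ticket:Trent, card:Trent, camera:Sybil
Event 3 (swap card<->camera: now card:Sybil, camera:Trent). State: wallet:Heidi, ticket:Trent, card:Sybil, camera:Trent
Event 4 (swap card<->ticket: now card:Trent, ticket:Sybil). State: wallet:Heidi, ticket:Sybil, card:Trent, camera:Trent
Event 5 (swap wallet<->card: now wallet:Trent, card:Heidi). State: wallet:Trent, ticket:Sybil, card:Heidi, camera:Trent
Event 6 (swap card<->wallet: now card:Trent, wallet:Heidi). State: wallet:Heidi, ticket:Sybil, card:Trent, camera:Trent

Final state: wallet:Heidi, ticket:Sybil, card:Trent, camera:Trent
The ticket is held by Sybil.

Answer: Sybil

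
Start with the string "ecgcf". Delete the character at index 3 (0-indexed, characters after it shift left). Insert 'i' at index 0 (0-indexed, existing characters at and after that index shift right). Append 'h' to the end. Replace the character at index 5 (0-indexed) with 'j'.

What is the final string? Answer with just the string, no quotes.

Applying each edit step by step:
Start: "ecgcf"
Op 1 (delete idx 3 = 'c'): "ecgcf" -> "ecgf"
Op 2 (insert 'i' at idx 0): "ecgf" -> "iecgf"
Op 3 (append 'h'): "iecgf" -> "iecgfh"
Op 4 (replace idx 5: 'h' -> 'j'): "iecgfh" -> "iecgfj"

Answer: iecgfj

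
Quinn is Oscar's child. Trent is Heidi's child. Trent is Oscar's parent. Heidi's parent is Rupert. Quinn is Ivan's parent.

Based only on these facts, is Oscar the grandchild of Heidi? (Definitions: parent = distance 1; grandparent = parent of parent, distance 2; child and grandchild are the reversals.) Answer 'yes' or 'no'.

Answer: yes

Derivation:
Reconstructing the parent chain from the given facts:
  Rupert -> Heidi -> Trent -> Oscar -> Quinn -> Ivan
(each arrow means 'parent of the next')
Positions in the chain (0 = top):
  position of Rupert: 0
  position of Heidi: 1
  position of Trent: 2
  position of Oscar: 3
  position of Quinn: 4
  position of Ivan: 5

Oscar is at position 3, Heidi is at position 1; signed distance (j - i) = -2.
'grandchild' requires j - i = -2. Actual distance is -2, so the relation HOLDS.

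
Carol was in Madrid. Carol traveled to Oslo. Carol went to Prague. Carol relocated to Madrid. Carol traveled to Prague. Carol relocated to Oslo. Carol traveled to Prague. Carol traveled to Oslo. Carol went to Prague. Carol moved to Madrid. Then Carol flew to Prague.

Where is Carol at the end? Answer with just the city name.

Answer: Prague

Derivation:
Tracking Carol's location:
Start: Carol is in Madrid.
After move 1: Madrid -> Oslo. Carol is in Oslo.
After move 2: Oslo -> Prague. Carol is in Prague.
After move 3: Prague -> Madrid. Carol is in Madrid.
After move 4: Madrid -> Prague. Carol is in Prague.
After move 5: Prague -> Oslo. Carol is in Oslo.
After move 6: Oslo -> Prague. Carol is in Prague.
After move 7: Prague -> Oslo. Carol is in Oslo.
After move 8: Oslo -> Prague. Carol is in Prague.
After move 9: Prague -> Madrid. Carol is in Madrid.
After move 10: Madrid -> Prague. Carol is in Prague.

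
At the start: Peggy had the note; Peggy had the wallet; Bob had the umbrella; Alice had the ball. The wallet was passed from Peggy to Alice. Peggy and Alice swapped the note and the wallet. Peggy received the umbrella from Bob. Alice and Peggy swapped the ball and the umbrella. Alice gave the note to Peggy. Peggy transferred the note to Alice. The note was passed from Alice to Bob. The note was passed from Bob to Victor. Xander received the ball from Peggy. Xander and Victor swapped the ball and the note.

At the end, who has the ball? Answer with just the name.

Tracking all object holders:
Start: note:Peggy, wallet:Peggy, umbrella:Bob, ball:Alice
Event 1 (give wallet: Peggy -> Alice). State: note:Peggy, wallet:Alice, umbrella:Bob, ball:Alice
Event 2 (swap note<->wallet: now note:Alice, wallet:Peggy). State: note:Alice, wallet:Peggy, umbrella:Bob, ball:Alice
Event 3 (give umbrella: Bob -> Peggy). State: note:Alice, wallet:Peggy, umbrella:Peggy, ball:Alice
Event 4 (swap ball<->umbrella: now ball:Peggy, umbrella:Alice). State: note:Alice, wallet:Peggy, umbrella:Alice, ball:Peggy
Event 5 (give note: Alice -> Peggy). State: note:Peggy, wallet:Peggy, umbrella:Alice, ball:Peggy
Event 6 (give note: Peggy -> Alice). State: note:Alice, wallet:Peggy, umbrella:Alice, ball:Peggy
Event 7 (give note: Alice -> Bob). State: note:Bob, wallet:Peggy, umbrella:Alice, ball:Peggy
Event 8 (give note: Bob -> Victor). State: note:Victor, wallet:Peggy, umbrella:Alice, ball:Peggy
Event 9 (give ball: Peggy -> Xander). State: note:Victor, wallet:Peggy, umbrella:Alice, ball:Xander
Event 10 (swap ball<->note: now ball:Victor, note:Xander). State: note:Xander, wallet:Peggy, umbrella:Alice, ball:Victor

Final state: note:Xander, wallet:Peggy, umbrella:Alice, ball:Victor
The ball is held by Victor.

Answer: Victor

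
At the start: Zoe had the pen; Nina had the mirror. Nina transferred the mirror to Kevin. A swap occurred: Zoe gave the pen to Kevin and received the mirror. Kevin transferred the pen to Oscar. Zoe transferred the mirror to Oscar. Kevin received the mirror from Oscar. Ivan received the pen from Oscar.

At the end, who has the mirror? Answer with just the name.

Answer: Kevin

Derivation:
Tracking all object holders:
Start: pen:Zoe, mirror:Nina
Event 1 (give mirror: Nina -> Kevin). State: pen:Zoe, mirror:Kevin
Event 2 (swap pen<->mirror: now pen:Kevin, mirror:Zoe). State: pen:Kevin, mirror:Zoe
Event 3 (give pen: Kevin -> Oscar). State: pen:Oscar, mirror:Zoe
Event 4 (give mirror: Zoe -> Oscar). State: pen:Oscar, mirror:Oscar
Event 5 (give mirror: Oscar -> Kevin). State: pen:Oscar, mirror:Kevin
Event 6 (give pen: Oscar -> Ivan). State: pen:Ivan, mirror:Kevin

Final state: pen:Ivan, mirror:Kevin
The mirror is held by Kevin.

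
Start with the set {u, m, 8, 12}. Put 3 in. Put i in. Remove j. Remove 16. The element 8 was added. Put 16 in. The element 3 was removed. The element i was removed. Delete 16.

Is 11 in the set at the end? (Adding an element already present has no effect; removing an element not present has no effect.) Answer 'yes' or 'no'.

Tracking the set through each operation:
Start: {12, 8, m, u}
Event 1 (add 3): added. Set: {12, 3, 8, m, u}
Event 2 (add i): added. Set: {12, 3, 8, i, m, u}
Event 3 (remove j): not present, no change. Set: {12, 3, 8, i, m, u}
Event 4 (remove 16): not present, no change. Set: {12, 3, 8, i, m, u}
Event 5 (add 8): already present, no change. Set: {12, 3, 8, i, m, u}
Event 6 (add 16): added. Set: {12, 16, 3, 8, i, m, u}
Event 7 (remove 3): removed. Set: {12, 16, 8, i, m, u}
Event 8 (remove i): removed. Set: {12, 16, 8, m, u}
Event 9 (remove 16): removed. Set: {12, 8, m, u}

Final set: {12, 8, m, u} (size 4)
11 is NOT in the final set.

Answer: no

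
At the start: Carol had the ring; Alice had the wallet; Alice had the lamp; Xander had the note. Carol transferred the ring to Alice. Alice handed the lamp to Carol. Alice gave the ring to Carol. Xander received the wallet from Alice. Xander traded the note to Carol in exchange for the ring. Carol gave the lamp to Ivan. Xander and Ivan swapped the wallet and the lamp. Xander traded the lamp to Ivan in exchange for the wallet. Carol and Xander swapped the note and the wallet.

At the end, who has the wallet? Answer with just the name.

Answer: Carol

Derivation:
Tracking all object holders:
Start: ring:Carol, wallet:Alice, lamp:Alice, note:Xander
Event 1 (give ring: Carol -> Alice). State: ring:Alice, wallet:Alice, lamp:Alice, note:Xander
Event 2 (give lamp: Alice -> Carol). State: ring:Alice, wallet:Alice, lamp:Carol, note:Xander
Event 3 (give ring: Alice -> Carol). State: ring:Carol, wallet:Alice, lamp:Carol, note:Xander
Event 4 (give wallet: Alice -> Xander). State: ring:Carol, wallet:Xander, lamp:Carol, note:Xander
Event 5 (swap note<->ring: now note:Carol, ring:Xander). State: ring:Xander, wallet:Xander, lamp:Carol, note:Carol
Event 6 (give lamp: Carol -> Ivan). State: ring:Xander, wallet:Xander, lamp:Ivan, note:Carol
Event 7 (swap wallet<->lamp: now wallet:Ivan, lamp:Xander). State: ring:Xander, wallet:Ivan, lamp:Xander, note:Carol
Event 8 (swap lamp<->wallet: now lamp:Ivan, wallet:Xander). State: ring:Xander, wallet:Xander, lamp:Ivan, note:Carol
Event 9 (swap note<->wallet: now note:Xander, wallet:Carol). State: ring:Xander, wallet:Carol, lamp:Ivan, note:Xander

Final state: ring:Xander, wallet:Carol, lamp:Ivan, note:Xander
The wallet is held by Carol.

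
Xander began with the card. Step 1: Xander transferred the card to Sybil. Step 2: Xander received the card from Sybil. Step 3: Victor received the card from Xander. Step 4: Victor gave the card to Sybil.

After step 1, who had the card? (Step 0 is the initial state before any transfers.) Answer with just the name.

Tracking the card holder through step 1:
After step 0 (start): Xander
After step 1: Sybil

At step 1, the holder is Sybil.

Answer: Sybil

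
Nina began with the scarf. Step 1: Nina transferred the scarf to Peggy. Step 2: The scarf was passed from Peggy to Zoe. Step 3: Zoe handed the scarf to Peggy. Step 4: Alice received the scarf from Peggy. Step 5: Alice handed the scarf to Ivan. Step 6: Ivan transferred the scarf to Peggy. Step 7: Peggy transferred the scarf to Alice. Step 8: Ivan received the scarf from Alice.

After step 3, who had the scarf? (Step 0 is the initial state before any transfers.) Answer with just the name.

Answer: Peggy

Derivation:
Tracking the scarf holder through step 3:
After step 0 (start): Nina
After step 1: Peggy
After step 2: Zoe
After step 3: Peggy

At step 3, the holder is Peggy.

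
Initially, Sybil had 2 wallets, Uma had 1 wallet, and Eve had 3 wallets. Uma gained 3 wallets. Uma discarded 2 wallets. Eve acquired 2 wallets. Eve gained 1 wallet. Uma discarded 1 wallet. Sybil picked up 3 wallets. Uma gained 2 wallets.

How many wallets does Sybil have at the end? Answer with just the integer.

Answer: 5

Derivation:
Tracking counts step by step:
Start: Sybil=2, Uma=1, Eve=3
Event 1 (Uma +3): Uma: 1 -> 4. State: Sybil=2, Uma=4, Eve=3
Event 2 (Uma -2): Uma: 4 -> 2. State: Sybil=2, Uma=2, Eve=3
Event 3 (Eve +2): Eve: 3 -> 5. State: Sybil=2, Uma=2, Eve=5
Event 4 (Eve +1): Eve: 5 -> 6. State: Sybil=2, Uma=2, Eve=6
Event 5 (Uma -1): Uma: 2 -> 1. State: Sybil=2, Uma=1, Eve=6
Event 6 (Sybil +3): Sybil: 2 -> 5. State: Sybil=5, Uma=1, Eve=6
Event 7 (Uma +2): Uma: 1 -> 3. State: Sybil=5, Uma=3, Eve=6

Sybil's final count: 5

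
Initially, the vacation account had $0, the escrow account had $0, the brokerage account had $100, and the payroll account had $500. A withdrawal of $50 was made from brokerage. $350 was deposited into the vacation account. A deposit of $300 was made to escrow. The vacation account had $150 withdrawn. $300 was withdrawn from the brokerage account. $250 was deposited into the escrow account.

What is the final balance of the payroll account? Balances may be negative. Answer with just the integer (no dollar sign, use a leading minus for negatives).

Tracking account balances step by step:
Start: vacation=0, escrow=0, brokerage=100, payroll=500
Event 1 (withdraw 50 from brokerage): brokerage: 100 - 50 = 50. Balances: vacation=0, escrow=0, brokerage=50, payroll=500
Event 2 (deposit 350 to vacation): vacation: 0 + 350 = 350. Balances: vacation=350, escrow=0, brokerage=50, payroll=500
Event 3 (deposit 300 to escrow): escrow: 0 + 300 = 300. Balances: vacation=350, escrow=300, brokerage=50, payroll=500
Event 4 (withdraw 150 from vacation): vacation: 350 - 150 = 200. Balances: vacation=200, escrow=300, brokerage=50, payroll=500
Event 5 (withdraw 300 from brokerage): brokerage: 50 - 300 = -250. Balances: vacation=200, escrow=300, brokerage=-250, payroll=500
Event 6 (deposit 250 to escrow): escrow: 300 + 250 = 550. Balances: vacation=200, escrow=550, brokerage=-250, payroll=500

Final balance of payroll: 500

Answer: 500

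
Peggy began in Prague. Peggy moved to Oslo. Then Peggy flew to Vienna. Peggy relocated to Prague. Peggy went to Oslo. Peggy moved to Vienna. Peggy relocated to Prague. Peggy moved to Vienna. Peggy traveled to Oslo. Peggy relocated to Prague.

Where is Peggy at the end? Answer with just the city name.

Tracking Peggy's location:
Start: Peggy is in Prague.
After move 1: Prague -> Oslo. Peggy is in Oslo.
After move 2: Oslo -> Vienna. Peggy is in Vienna.
After move 3: Vienna -> Prague. Peggy is in Prague.
After move 4: Prague -> Oslo. Peggy is in Oslo.
After move 5: Oslo -> Vienna. Peggy is in Vienna.
After move 6: Vienna -> Prague. Peggy is in Prague.
After move 7: Prague -> Vienna. Peggy is in Vienna.
After move 8: Vienna -> Oslo. Peggy is in Oslo.
After move 9: Oslo -> Prague. Peggy is in Prague.

Answer: Prague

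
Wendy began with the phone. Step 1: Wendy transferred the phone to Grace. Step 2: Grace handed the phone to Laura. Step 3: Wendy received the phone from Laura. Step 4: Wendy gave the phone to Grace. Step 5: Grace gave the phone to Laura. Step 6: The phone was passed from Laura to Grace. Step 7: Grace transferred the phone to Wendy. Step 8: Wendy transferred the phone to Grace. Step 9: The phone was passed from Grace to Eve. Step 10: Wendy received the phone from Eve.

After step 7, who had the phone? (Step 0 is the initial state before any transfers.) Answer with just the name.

Tracking the phone holder through step 7:
After step 0 (start): Wendy
After step 1: Grace
After step 2: Laura
After step 3: Wendy
After step 4: Grace
After step 5: Laura
After step 6: Grace
After step 7: Wendy

At step 7, the holder is Wendy.

Answer: Wendy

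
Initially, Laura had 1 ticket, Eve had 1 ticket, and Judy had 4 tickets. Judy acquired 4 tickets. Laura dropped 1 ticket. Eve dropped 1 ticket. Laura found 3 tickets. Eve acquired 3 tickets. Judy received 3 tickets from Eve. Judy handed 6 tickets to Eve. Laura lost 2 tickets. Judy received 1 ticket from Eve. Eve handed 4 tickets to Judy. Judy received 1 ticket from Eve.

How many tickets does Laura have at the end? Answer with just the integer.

Answer: 1

Derivation:
Tracking counts step by step:
Start: Laura=1, Eve=1, Judy=4
Event 1 (Judy +4): Judy: 4 -> 8. State: Laura=1, Eve=1, Judy=8
Event 2 (Laura -1): Laura: 1 -> 0. State: Laura=0, Eve=1, Judy=8
Event 3 (Eve -1): Eve: 1 -> 0. State: Laura=0, Eve=0, Judy=8
Event 4 (Laura +3): Laura: 0 -> 3. State: Laura=3, Eve=0, Judy=8
Event 5 (Eve +3): Eve: 0 -> 3. State: Laura=3, Eve=3, Judy=8
Event 6 (Eve -> Judy, 3): Eve: 3 -> 0, Judy: 8 -> 11. State: Laura=3, Eve=0, Judy=11
Event 7 (Judy -> Eve, 6): Judy: 11 -> 5, Eve: 0 -> 6. State: Laura=3, Eve=6, Judy=5
Event 8 (Laura -2): Laura: 3 -> 1. State: Laura=1, Eve=6, Judy=5
Event 9 (Eve -> Judy, 1): Eve: 6 -> 5, Judy: 5 -> 6. State: Laura=1, Eve=5, Judy=6
Event 10 (Eve -> Judy, 4): Eve: 5 -> 1, Judy: 6 -> 10. State: Laura=1, Eve=1, Judy=10
Event 11 (Eve -> Judy, 1): Eve: 1 -> 0, Judy: 10 -> 11. State: Laura=1, Eve=0, Judy=11

Laura's final count: 1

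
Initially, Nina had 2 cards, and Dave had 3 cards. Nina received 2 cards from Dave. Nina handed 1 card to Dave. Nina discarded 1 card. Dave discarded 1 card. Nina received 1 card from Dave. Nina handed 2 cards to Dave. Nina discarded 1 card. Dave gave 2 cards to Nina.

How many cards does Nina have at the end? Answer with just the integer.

Tracking counts step by step:
Start: Nina=2, Dave=3
Event 1 (Dave -> Nina, 2): Dave: 3 -> 1, Nina: 2 -> 4. State: Nina=4, Dave=1
Event 2 (Nina -> Dave, 1): Nina: 4 -> 3, Dave: 1 -> 2. State: Nina=3, Dave=2
Event 3 (Nina -1): Nina: 3 -> 2. State: Nina=2, Dave=2
Event 4 (Dave -1): Dave: 2 -> 1. State: Nina=2, Dave=1
Event 5 (Dave -> Nina, 1): Dave: 1 -> 0, Nina: 2 -> 3. State: Nina=3, Dave=0
Event 6 (Nina -> Dave, 2): Nina: 3 -> 1, Dave: 0 -> 2. State: Nina=1, Dave=2
Event 7 (Nina -1): Nina: 1 -> 0. State: Nina=0, Dave=2
Event 8 (Dave -> Nina, 2): Dave: 2 -> 0, Nina: 0 -> 2. State: Nina=2, Dave=0

Nina's final count: 2

Answer: 2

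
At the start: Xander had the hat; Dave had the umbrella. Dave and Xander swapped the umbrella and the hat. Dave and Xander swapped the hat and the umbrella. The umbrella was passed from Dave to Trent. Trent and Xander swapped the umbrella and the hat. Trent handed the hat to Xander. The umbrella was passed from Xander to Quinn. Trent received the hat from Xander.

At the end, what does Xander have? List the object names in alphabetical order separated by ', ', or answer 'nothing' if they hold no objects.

Answer: nothing

Derivation:
Tracking all object holders:
Start: hat:Xander, umbrella:Dave
Event 1 (swap umbrella<->hat: now umbrella:Xander, hat:Dave). State: hat:Dave, umbrella:Xander
Event 2 (swap hat<->umbrella: now hat:Xander, umbrella:Dave). State: hat:Xander, umbrella:Dave
Event 3 (give umbrella: Dave -> Trent). State: hat:Xander, umbrella:Trent
Event 4 (swap umbrella<->hat: now umbrella:Xander, hat:Trent). State: hat:Trent, umbrella:Xander
Event 5 (give hat: Trent -> Xander). State: hat:Xander, umbrella:Xander
Event 6 (give umbrella: Xander -> Quinn). State: hat:Xander, umbrella:Quinn
Event 7 (give hat: Xander -> Trent). State: hat:Trent, umbrella:Quinn

Final state: hat:Trent, umbrella:Quinn
Xander holds: (nothing).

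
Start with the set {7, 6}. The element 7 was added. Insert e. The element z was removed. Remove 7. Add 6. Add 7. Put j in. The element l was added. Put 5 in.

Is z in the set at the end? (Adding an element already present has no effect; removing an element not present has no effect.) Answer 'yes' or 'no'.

Answer: no

Derivation:
Tracking the set through each operation:
Start: {6, 7}
Event 1 (add 7): already present, no change. Set: {6, 7}
Event 2 (add e): added. Set: {6, 7, e}
Event 3 (remove z): not present, no change. Set: {6, 7, e}
Event 4 (remove 7): removed. Set: {6, e}
Event 5 (add 6): already present, no change. Set: {6, e}
Event 6 (add 7): added. Set: {6, 7, e}
Event 7 (add j): added. Set: {6, 7, e, j}
Event 8 (add l): added. Set: {6, 7, e, j, l}
Event 9 (add 5): added. Set: {5, 6, 7, e, j, l}

Final set: {5, 6, 7, e, j, l} (size 6)
z is NOT in the final set.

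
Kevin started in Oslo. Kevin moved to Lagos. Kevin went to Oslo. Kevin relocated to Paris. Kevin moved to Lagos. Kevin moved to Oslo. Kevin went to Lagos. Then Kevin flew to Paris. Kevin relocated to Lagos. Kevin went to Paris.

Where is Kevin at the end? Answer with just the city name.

Tracking Kevin's location:
Start: Kevin is in Oslo.
After move 1: Oslo -> Lagos. Kevin is in Lagos.
After move 2: Lagos -> Oslo. Kevin is in Oslo.
After move 3: Oslo -> Paris. Kevin is in Paris.
After move 4: Paris -> Lagos. Kevin is in Lagos.
After move 5: Lagos -> Oslo. Kevin is in Oslo.
After move 6: Oslo -> Lagos. Kevin is in Lagos.
After move 7: Lagos -> Paris. Kevin is in Paris.
After move 8: Paris -> Lagos. Kevin is in Lagos.
After move 9: Lagos -> Paris. Kevin is in Paris.

Answer: Paris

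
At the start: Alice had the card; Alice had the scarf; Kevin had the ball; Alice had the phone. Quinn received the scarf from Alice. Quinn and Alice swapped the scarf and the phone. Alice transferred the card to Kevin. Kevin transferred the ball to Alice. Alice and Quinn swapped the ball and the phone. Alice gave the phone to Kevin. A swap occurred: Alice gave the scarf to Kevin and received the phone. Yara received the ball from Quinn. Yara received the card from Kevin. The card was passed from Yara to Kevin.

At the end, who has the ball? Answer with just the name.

Answer: Yara

Derivation:
Tracking all object holders:
Start: card:Alice, scarf:Alice, ball:Kevin, phone:Alice
Event 1 (give scarf: Alice -> Quinn). State: card:Alice, scarf:Quinn, ball:Kevin, phone:Alice
Event 2 (swap scarf<->phone: now scarf:Alice, phone:Quinn). State: card:Alice, scarf:Alice, ball:Kevin, phone:Quinn
Event 3 (give card: Alice -> Kevin). State: card:Kevin, scarf:Alice, ball:Kevin, phone:Quinn
Event 4 (give ball: Kevin -> Alice). State: card:Kevin, scarf:Alice, ball:Alice, phone:Quinn
Event 5 (swap ball<->phone: now ball:Quinn, phone:Alice). State: card:Kevin, scarf:Alice, ball:Quinn, phone:Alice
Event 6 (give phone: Alice -> Kevin). State: card:Kevin, scarf:Alice, ball:Quinn, phone:Kevin
Event 7 (swap scarf<->phone: now scarf:Kevin, phone:Alice). State: card:Kevin, scarf:Kevin, ball:Quinn, phone:Alice
Event 8 (give ball: Quinn -> Yara). State: card:Kevin, scarf:Kevin, ball:Yara, phone:Alice
Event 9 (give card: Kevin -> Yara). State: card:Yara, scarf:Kevin, ball:Yara, phone:Alice
Event 10 (give card: Yara -> Kevin). State: card:Kevin, scarf:Kevin, ball:Yara, phone:Alice

Final state: card:Kevin, scarf:Kevin, ball:Yara, phone:Alice
The ball is held by Yara.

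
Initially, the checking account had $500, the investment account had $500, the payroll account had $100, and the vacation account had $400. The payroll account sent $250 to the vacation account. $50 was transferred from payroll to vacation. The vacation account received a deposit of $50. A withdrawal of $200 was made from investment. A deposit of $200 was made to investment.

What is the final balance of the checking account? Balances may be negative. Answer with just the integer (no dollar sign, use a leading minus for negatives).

Tracking account balances step by step:
Start: checking=500, investment=500, payroll=100, vacation=400
Event 1 (transfer 250 payroll -> vacation): payroll: 100 - 250 = -150, vacation: 400 + 250 = 650. Balances: checking=500, investment=500, payroll=-150, vacation=650
Event 2 (transfer 50 payroll -> vacation): payroll: -150 - 50 = -200, vacation: 650 + 50 = 700. Balances: checking=500, investment=500, payroll=-200, vacation=700
Event 3 (deposit 50 to vacation): vacation: 700 + 50 = 750. Balances: checking=500, investment=500, payroll=-200, vacation=750
Event 4 (withdraw 200 from investment): investment: 500 - 200 = 300. Balances: checking=500, investment=300, payroll=-200, vacation=750
Event 5 (deposit 200 to investment): investment: 300 + 200 = 500. Balances: checking=500, investment=500, payroll=-200, vacation=750

Final balance of checking: 500

Answer: 500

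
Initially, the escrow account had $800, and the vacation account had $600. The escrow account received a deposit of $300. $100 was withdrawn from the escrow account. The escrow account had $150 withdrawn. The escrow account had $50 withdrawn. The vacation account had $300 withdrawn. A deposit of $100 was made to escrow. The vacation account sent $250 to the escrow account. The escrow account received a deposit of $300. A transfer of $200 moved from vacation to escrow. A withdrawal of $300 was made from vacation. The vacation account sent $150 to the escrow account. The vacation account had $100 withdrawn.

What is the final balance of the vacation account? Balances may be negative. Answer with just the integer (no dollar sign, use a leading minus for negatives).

Tracking account balances step by step:
Start: escrow=800, vacation=600
Event 1 (deposit 300 to escrow): escrow: 800 + 300 = 1100. Balances: escrow=1100, vacation=600
Event 2 (withdraw 100 from escrow): escrow: 1100 - 100 = 1000. Balances: escrow=1000, vacation=600
Event 3 (withdraw 150 from escrow): escrow: 1000 - 150 = 850. Balances: escrow=850, vacation=600
Event 4 (withdraw 50 from escrow): escrow: 850 - 50 = 800. Balances: escrow=800, vacation=600
Event 5 (withdraw 300 from vacation): vacation: 600 - 300 = 300. Balances: escrow=800, vacation=300
Event 6 (deposit 100 to escrow): escrow: 800 + 100 = 900. Balances: escrow=900, vacation=300
Event 7 (transfer 250 vacation -> escrow): vacation: 300 - 250 = 50, escrow: 900 + 250 = 1150. Balances: escrow=1150, vacation=50
Event 8 (deposit 300 to escrow): escrow: 1150 + 300 = 1450. Balances: escrow=1450, vacation=50
Event 9 (transfer 200 vacation -> escrow): vacation: 50 - 200 = -150, escrow: 1450 + 200 = 1650. Balances: escrow=1650, vacation=-150
Event 10 (withdraw 300 from vacation): vacation: -150 - 300 = -450. Balances: escrow=1650, vacation=-450
Event 11 (transfer 150 vacation -> escrow): vacation: -450 - 150 = -600, escrow: 1650 + 150 = 1800. Balances: escrow=1800, vacation=-600
Event 12 (withdraw 100 from vacation): vacation: -600 - 100 = -700. Balances: escrow=1800, vacation=-700

Final balance of vacation: -700

Answer: -700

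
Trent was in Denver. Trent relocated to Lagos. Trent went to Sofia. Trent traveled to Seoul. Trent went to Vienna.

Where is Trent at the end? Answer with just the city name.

Answer: Vienna

Derivation:
Tracking Trent's location:
Start: Trent is in Denver.
After move 1: Denver -> Lagos. Trent is in Lagos.
After move 2: Lagos -> Sofia. Trent is in Sofia.
After move 3: Sofia -> Seoul. Trent is in Seoul.
After move 4: Seoul -> Vienna. Trent is in Vienna.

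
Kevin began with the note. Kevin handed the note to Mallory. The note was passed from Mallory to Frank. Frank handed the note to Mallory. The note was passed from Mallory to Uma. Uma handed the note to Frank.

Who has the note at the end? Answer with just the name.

Tracking the note through each event:
Start: Kevin has the note.
After event 1: Mallory has the note.
After event 2: Frank has the note.
After event 3: Mallory has the note.
After event 4: Uma has the note.
After event 5: Frank has the note.

Answer: Frank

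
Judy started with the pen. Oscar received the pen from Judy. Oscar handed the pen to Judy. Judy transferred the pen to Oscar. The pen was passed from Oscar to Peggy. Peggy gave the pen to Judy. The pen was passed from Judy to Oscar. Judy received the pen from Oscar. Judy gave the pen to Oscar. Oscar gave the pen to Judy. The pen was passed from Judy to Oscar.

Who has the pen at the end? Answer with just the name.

Tracking the pen through each event:
Start: Judy has the pen.
After event 1: Oscar has the pen.
After event 2: Judy has the pen.
After event 3: Oscar has the pen.
After event 4: Peggy has the pen.
After event 5: Judy has the pen.
After event 6: Oscar has the pen.
After event 7: Judy has the pen.
After event 8: Oscar has the pen.
After event 9: Judy has the pen.
After event 10: Oscar has the pen.

Answer: Oscar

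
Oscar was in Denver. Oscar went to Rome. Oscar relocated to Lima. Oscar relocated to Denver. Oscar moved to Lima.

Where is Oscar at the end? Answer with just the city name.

Tracking Oscar's location:
Start: Oscar is in Denver.
After move 1: Denver -> Rome. Oscar is in Rome.
After move 2: Rome -> Lima. Oscar is in Lima.
After move 3: Lima -> Denver. Oscar is in Denver.
After move 4: Denver -> Lima. Oscar is in Lima.

Answer: Lima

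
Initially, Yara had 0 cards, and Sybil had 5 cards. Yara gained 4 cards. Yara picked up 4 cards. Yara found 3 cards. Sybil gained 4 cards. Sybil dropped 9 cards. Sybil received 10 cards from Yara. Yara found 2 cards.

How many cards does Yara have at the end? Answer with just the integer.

Answer: 3

Derivation:
Tracking counts step by step:
Start: Yara=0, Sybil=5
Event 1 (Yara +4): Yara: 0 -> 4. State: Yara=4, Sybil=5
Event 2 (Yara +4): Yara: 4 -> 8. State: Yara=8, Sybil=5
Event 3 (Yara +3): Yara: 8 -> 11. State: Yara=11, Sybil=5
Event 4 (Sybil +4): Sybil: 5 -> 9. State: Yara=11, Sybil=9
Event 5 (Sybil -9): Sybil: 9 -> 0. State: Yara=11, Sybil=0
Event 6 (Yara -> Sybil, 10): Yara: 11 -> 1, Sybil: 0 -> 10. State: Yara=1, Sybil=10
Event 7 (Yara +2): Yara: 1 -> 3. State: Yara=3, Sybil=10

Yara's final count: 3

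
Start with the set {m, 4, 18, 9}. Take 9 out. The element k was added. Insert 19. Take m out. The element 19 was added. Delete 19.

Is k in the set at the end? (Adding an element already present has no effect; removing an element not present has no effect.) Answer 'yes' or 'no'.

Tracking the set through each operation:
Start: {18, 4, 9, m}
Event 1 (remove 9): removed. Set: {18, 4, m}
Event 2 (add k): added. Set: {18, 4, k, m}
Event 3 (add 19): added. Set: {18, 19, 4, k, m}
Event 4 (remove m): removed. Set: {18, 19, 4, k}
Event 5 (add 19): already present, no change. Set: {18, 19, 4, k}
Event 6 (remove 19): removed. Set: {18, 4, k}

Final set: {18, 4, k} (size 3)
k is in the final set.

Answer: yes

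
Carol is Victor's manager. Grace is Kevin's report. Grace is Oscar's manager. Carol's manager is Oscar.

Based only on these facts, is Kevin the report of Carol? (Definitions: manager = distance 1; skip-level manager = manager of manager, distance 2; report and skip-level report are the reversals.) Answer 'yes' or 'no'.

Reconstructing the manager chain from the given facts:
  Kevin -> Grace -> Oscar -> Carol -> Victor
(each arrow means 'manager of the next')
Positions in the chain (0 = top):
  position of Kevin: 0
  position of Grace: 1
  position of Oscar: 2
  position of Carol: 3
  position of Victor: 4

Kevin is at position 0, Carol is at position 3; signed distance (j - i) = 3.
'report' requires j - i = -1. Actual distance is 3, so the relation does NOT hold.

Answer: no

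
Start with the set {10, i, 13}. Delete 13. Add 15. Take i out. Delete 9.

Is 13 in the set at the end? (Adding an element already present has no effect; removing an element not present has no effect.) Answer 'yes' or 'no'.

Tracking the set through each operation:
Start: {10, 13, i}
Event 1 (remove 13): removed. Set: {10, i}
Event 2 (add 15): added. Set: {10, 15, i}
Event 3 (remove i): removed. Set: {10, 15}
Event 4 (remove 9): not present, no change. Set: {10, 15}

Final set: {10, 15} (size 2)
13 is NOT in the final set.

Answer: no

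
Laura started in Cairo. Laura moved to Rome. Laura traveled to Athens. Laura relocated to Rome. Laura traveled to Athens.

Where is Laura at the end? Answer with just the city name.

Answer: Athens

Derivation:
Tracking Laura's location:
Start: Laura is in Cairo.
After move 1: Cairo -> Rome. Laura is in Rome.
After move 2: Rome -> Athens. Laura is in Athens.
After move 3: Athens -> Rome. Laura is in Rome.
After move 4: Rome -> Athens. Laura is in Athens.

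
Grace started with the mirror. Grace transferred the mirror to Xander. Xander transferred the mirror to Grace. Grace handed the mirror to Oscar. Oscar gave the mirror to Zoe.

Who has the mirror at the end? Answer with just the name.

Answer: Zoe

Derivation:
Tracking the mirror through each event:
Start: Grace has the mirror.
After event 1: Xander has the mirror.
After event 2: Grace has the mirror.
After event 3: Oscar has the mirror.
After event 4: Zoe has the mirror.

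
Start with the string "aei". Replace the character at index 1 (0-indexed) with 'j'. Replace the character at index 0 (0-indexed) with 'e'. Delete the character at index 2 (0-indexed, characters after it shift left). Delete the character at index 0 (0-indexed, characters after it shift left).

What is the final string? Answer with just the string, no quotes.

Answer: j

Derivation:
Applying each edit step by step:
Start: "aei"
Op 1 (replace idx 1: 'e' -> 'j'): "aei" -> "aji"
Op 2 (replace idx 0: 'a' -> 'e'): "aji" -> "eji"
Op 3 (delete idx 2 = 'i'): "eji" -> "ej"
Op 4 (delete idx 0 = 'e'): "ej" -> "j"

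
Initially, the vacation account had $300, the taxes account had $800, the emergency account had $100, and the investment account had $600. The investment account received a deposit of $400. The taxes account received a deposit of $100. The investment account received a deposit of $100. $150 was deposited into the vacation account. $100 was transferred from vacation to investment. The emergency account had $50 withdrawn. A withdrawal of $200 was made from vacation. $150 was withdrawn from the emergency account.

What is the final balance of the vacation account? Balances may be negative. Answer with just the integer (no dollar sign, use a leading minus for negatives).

Tracking account balances step by step:
Start: vacation=300, taxes=800, emergency=100, investment=600
Event 1 (deposit 400 to investment): investment: 600 + 400 = 1000. Balances: vacation=300, taxes=800, emergency=100, investment=1000
Event 2 (deposit 100 to taxes): taxes: 800 + 100 = 900. Balances: vacation=300, taxes=900, emergency=100, investment=1000
Event 3 (deposit 100 to investment): investment: 1000 + 100 = 1100. Balances: vacation=300, taxes=900, emergency=100, investment=1100
Event 4 (deposit 150 to vacation): vacation: 300 + 150 = 450. Balances: vacation=450, taxes=900, emergency=100, investment=1100
Event 5 (transfer 100 vacation -> investment): vacation: 450 - 100 = 350, investment: 1100 + 100 = 1200. Balances: vacation=350, taxes=900, emergency=100, investment=1200
Event 6 (withdraw 50 from emergency): emergency: 100 - 50 = 50. Balances: vacation=350, taxes=900, emergency=50, investment=1200
Event 7 (withdraw 200 from vacation): vacation: 350 - 200 = 150. Balances: vacation=150, taxes=900, emergency=50, investment=1200
Event 8 (withdraw 150 from emergency): emergency: 50 - 150 = -100. Balances: vacation=150, taxes=900, emergency=-100, investment=1200

Final balance of vacation: 150

Answer: 150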